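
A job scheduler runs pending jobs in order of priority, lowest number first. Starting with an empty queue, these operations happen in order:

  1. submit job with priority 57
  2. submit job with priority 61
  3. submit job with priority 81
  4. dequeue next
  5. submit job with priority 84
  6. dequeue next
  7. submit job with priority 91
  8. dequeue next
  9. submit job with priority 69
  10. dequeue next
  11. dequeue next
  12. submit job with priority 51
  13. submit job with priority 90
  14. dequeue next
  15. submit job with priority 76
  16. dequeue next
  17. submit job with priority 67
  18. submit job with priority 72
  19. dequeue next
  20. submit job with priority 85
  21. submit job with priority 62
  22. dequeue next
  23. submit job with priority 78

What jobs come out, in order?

insert 57 → {57}
insert 61 → {57, 61}
insert 81 → {57, 61, 81}
dequeue next → 57; now {61, 81}
insert 84 → {61, 81, 84}
dequeue next → 61; now {81, 84}
insert 91 → {81, 84, 91}
dequeue next → 81; now {84, 91}
insert 69 → {69, 84, 91}
dequeue next → 69; now {84, 91}
dequeue next → 84; now {91}
insert 51 → {51, 91}
insert 90 → {51, 90, 91}
dequeue next → 51; now {90, 91}
insert 76 → {76, 90, 91}
dequeue next → 76; now {90, 91}
insert 67 → {67, 90, 91}
insert 72 → {67, 72, 90, 91}
dequeue next → 67; now {72, 90, 91}
insert 85 → {72, 85, 90, 91}
insert 62 → {62, 72, 85, 90, 91}
dequeue next → 62; now {72, 85, 90, 91}
insert 78 → {72, 78, 85, 90, 91}

57 → 61 → 81 → 69 → 84 → 51 → 76 → 67 → 62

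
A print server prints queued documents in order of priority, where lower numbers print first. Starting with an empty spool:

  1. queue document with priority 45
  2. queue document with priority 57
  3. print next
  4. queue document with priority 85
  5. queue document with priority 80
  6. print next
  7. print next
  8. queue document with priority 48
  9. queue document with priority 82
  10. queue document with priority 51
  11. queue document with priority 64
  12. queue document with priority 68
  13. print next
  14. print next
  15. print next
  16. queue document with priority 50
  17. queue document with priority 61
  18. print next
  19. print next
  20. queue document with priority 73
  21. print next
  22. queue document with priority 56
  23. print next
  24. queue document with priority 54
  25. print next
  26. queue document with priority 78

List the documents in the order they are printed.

insert 45 → {45}
insert 57 → {45, 57}
print next → 45; now {57}
insert 85 → {57, 85}
insert 80 → {57, 80, 85}
print next → 57; now {80, 85}
print next → 80; now {85}
insert 48 → {48, 85}
insert 82 → {48, 82, 85}
insert 51 → {48, 51, 82, 85}
insert 64 → {48, 51, 64, 82, 85}
insert 68 → {48, 51, 64, 68, 82, 85}
print next → 48; now {51, 64, 68, 82, 85}
print next → 51; now {64, 68, 82, 85}
print next → 64; now {68, 82, 85}
insert 50 → {50, 68, 82, 85}
insert 61 → {50, 61, 68, 82, 85}
print next → 50; now {61, 68, 82, 85}
print next → 61; now {68, 82, 85}
insert 73 → {68, 73, 82, 85}
print next → 68; now {73, 82, 85}
insert 56 → {56, 73, 82, 85}
print next → 56; now {73, 82, 85}
insert 54 → {54, 73, 82, 85}
print next → 54; now {73, 82, 85}
insert 78 → {73, 78, 82, 85}

[45, 57, 80, 48, 51, 64, 50, 61, 68, 56, 54]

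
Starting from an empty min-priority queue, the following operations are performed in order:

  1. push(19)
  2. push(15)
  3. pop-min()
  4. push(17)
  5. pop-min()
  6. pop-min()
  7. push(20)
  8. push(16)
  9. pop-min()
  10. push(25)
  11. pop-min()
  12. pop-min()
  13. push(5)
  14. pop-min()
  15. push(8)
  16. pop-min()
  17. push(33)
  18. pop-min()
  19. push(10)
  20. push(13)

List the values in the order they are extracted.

15 → 17 → 19 → 16 → 20 → 25 → 5 → 8 → 33

insert 19 → {19}
insert 15 → {15, 19}
pop-min → 15; now {19}
insert 17 → {17, 19}
pop-min → 17; now {19}
pop-min → 19; now {}
insert 20 → {20}
insert 16 → {16, 20}
pop-min → 16; now {20}
insert 25 → {20, 25}
pop-min → 20; now {25}
pop-min → 25; now {}
insert 5 → {5}
pop-min → 5; now {}
insert 8 → {8}
pop-min → 8; now {}
insert 33 → {33}
pop-min → 33; now {}
insert 10 → {10}
insert 13 → {10, 13}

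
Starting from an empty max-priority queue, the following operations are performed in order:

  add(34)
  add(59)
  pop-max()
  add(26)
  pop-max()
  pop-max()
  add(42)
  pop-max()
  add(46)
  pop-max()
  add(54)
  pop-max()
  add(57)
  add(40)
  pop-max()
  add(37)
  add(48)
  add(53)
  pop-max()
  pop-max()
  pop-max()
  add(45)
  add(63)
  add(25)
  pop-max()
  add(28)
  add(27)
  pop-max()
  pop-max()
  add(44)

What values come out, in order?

59 → 34 → 26 → 42 → 46 → 54 → 57 → 53 → 48 → 40 → 63 → 45 → 37

insert 34 → {34}
insert 59 → {59, 34}
pop-max → 59; now {34}
insert 26 → {34, 26}
pop-max → 34; now {26}
pop-max → 26; now {}
insert 42 → {42}
pop-max → 42; now {}
insert 46 → {46}
pop-max → 46; now {}
insert 54 → {54}
pop-max → 54; now {}
insert 57 → {57}
insert 40 → {57, 40}
pop-max → 57; now {40}
insert 37 → {40, 37}
insert 48 → {48, 40, 37}
insert 53 → {53, 48, 40, 37}
pop-max → 53; now {48, 40, 37}
pop-max → 48; now {40, 37}
pop-max → 40; now {37}
insert 45 → {45, 37}
insert 63 → {63, 45, 37}
insert 25 → {63, 45, 37, 25}
pop-max → 63; now {45, 37, 25}
insert 28 → {45, 37, 28, 25}
insert 27 → {45, 37, 28, 27, 25}
pop-max → 45; now {37, 28, 27, 25}
pop-max → 37; now {28, 27, 25}
insert 44 → {44, 28, 27, 25}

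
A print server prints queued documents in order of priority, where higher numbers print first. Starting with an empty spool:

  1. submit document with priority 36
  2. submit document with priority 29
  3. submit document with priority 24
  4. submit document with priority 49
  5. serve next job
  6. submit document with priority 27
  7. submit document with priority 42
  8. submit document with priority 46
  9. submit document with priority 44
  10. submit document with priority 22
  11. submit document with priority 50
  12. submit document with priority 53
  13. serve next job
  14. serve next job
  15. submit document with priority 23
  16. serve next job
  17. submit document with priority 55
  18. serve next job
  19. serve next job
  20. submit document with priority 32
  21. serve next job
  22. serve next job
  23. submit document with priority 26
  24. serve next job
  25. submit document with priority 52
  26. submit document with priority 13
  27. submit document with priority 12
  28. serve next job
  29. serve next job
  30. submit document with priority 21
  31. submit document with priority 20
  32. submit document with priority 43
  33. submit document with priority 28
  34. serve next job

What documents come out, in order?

insert 36 → {36}
insert 29 → {36, 29}
insert 24 → {36, 29, 24}
insert 49 → {49, 36, 29, 24}
serve next job → 49; now {36, 29, 24}
insert 27 → {36, 29, 27, 24}
insert 42 → {42, 36, 29, 27, 24}
insert 46 → {46, 42, 36, 29, 27, 24}
insert 44 → {46, 44, 42, 36, 29, 27, 24}
insert 22 → {46, 44, 42, 36, 29, 27, 24, 22}
insert 50 → {50, 46, 44, 42, 36, 29, 27, 24, 22}
insert 53 → {53, 50, 46, 44, 42, 36, 29, 27, 24, 22}
serve next job → 53; now {50, 46, 44, 42, 36, 29, 27, 24, 22}
serve next job → 50; now {46, 44, 42, 36, 29, 27, 24, 22}
insert 23 → {46, 44, 42, 36, 29, 27, 24, 23, 22}
serve next job → 46; now {44, 42, 36, 29, 27, 24, 23, 22}
insert 55 → {55, 44, 42, 36, 29, 27, 24, 23, 22}
serve next job → 55; now {44, 42, 36, 29, 27, 24, 23, 22}
serve next job → 44; now {42, 36, 29, 27, 24, 23, 22}
insert 32 → {42, 36, 32, 29, 27, 24, 23, 22}
serve next job → 42; now {36, 32, 29, 27, 24, 23, 22}
serve next job → 36; now {32, 29, 27, 24, 23, 22}
insert 26 → {32, 29, 27, 26, 24, 23, 22}
serve next job → 32; now {29, 27, 26, 24, 23, 22}
insert 52 → {52, 29, 27, 26, 24, 23, 22}
insert 13 → {52, 29, 27, 26, 24, 23, 22, 13}
insert 12 → {52, 29, 27, 26, 24, 23, 22, 13, 12}
serve next job → 52; now {29, 27, 26, 24, 23, 22, 13, 12}
serve next job → 29; now {27, 26, 24, 23, 22, 13, 12}
insert 21 → {27, 26, 24, 23, 22, 21, 13, 12}
insert 20 → {27, 26, 24, 23, 22, 21, 20, 13, 12}
insert 43 → {43, 27, 26, 24, 23, 22, 21, 20, 13, 12}
insert 28 → {43, 28, 27, 26, 24, 23, 22, 21, 20, 13, 12}
serve next job → 43; now {28, 27, 26, 24, 23, 22, 21, 20, 13, 12}

[49, 53, 50, 46, 55, 44, 42, 36, 32, 52, 29, 43]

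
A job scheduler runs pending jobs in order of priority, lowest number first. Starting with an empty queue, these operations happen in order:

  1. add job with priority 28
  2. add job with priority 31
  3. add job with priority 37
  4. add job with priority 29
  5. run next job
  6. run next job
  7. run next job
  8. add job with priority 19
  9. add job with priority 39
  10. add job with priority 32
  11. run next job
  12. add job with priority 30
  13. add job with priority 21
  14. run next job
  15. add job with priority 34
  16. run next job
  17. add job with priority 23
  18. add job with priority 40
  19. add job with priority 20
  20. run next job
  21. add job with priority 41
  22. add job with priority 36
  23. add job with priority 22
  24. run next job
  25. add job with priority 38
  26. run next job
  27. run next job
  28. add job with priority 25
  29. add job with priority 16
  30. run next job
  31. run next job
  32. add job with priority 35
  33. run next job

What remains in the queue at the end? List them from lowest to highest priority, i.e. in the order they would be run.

35 → 36 → 37 → 38 → 39 → 40 → 41

insert 28 → {28}
insert 31 → {28, 31}
insert 37 → {28, 31, 37}
insert 29 → {28, 29, 31, 37}
run next job → 28; now {29, 31, 37}
run next job → 29; now {31, 37}
run next job → 31; now {37}
insert 19 → {19, 37}
insert 39 → {19, 37, 39}
insert 32 → {19, 32, 37, 39}
run next job → 19; now {32, 37, 39}
insert 30 → {30, 32, 37, 39}
insert 21 → {21, 30, 32, 37, 39}
run next job → 21; now {30, 32, 37, 39}
insert 34 → {30, 32, 34, 37, 39}
run next job → 30; now {32, 34, 37, 39}
insert 23 → {23, 32, 34, 37, 39}
insert 40 → {23, 32, 34, 37, 39, 40}
insert 20 → {20, 23, 32, 34, 37, 39, 40}
run next job → 20; now {23, 32, 34, 37, 39, 40}
insert 41 → {23, 32, 34, 37, 39, 40, 41}
insert 36 → {23, 32, 34, 36, 37, 39, 40, 41}
insert 22 → {22, 23, 32, 34, 36, 37, 39, 40, 41}
run next job → 22; now {23, 32, 34, 36, 37, 39, 40, 41}
insert 38 → {23, 32, 34, 36, 37, 38, 39, 40, 41}
run next job → 23; now {32, 34, 36, 37, 38, 39, 40, 41}
run next job → 32; now {34, 36, 37, 38, 39, 40, 41}
insert 25 → {25, 34, 36, 37, 38, 39, 40, 41}
insert 16 → {16, 25, 34, 36, 37, 38, 39, 40, 41}
run next job → 16; now {25, 34, 36, 37, 38, 39, 40, 41}
run next job → 25; now {34, 36, 37, 38, 39, 40, 41}
insert 35 → {34, 35, 36, 37, 38, 39, 40, 41}
run next job → 34; now {35, 36, 37, 38, 39, 40, 41}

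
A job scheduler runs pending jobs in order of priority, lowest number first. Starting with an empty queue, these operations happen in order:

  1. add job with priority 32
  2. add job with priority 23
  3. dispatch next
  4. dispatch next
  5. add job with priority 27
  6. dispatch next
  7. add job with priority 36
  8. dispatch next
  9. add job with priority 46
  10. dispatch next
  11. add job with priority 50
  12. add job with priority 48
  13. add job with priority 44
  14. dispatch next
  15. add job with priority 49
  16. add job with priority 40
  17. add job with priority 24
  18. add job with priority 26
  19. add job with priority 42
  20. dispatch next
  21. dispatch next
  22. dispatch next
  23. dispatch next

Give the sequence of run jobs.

insert 32 → {32}
insert 23 → {23, 32}
dispatch next → 23; now {32}
dispatch next → 32; now {}
insert 27 → {27}
dispatch next → 27; now {}
insert 36 → {36}
dispatch next → 36; now {}
insert 46 → {46}
dispatch next → 46; now {}
insert 50 → {50}
insert 48 → {48, 50}
insert 44 → {44, 48, 50}
dispatch next → 44; now {48, 50}
insert 49 → {48, 49, 50}
insert 40 → {40, 48, 49, 50}
insert 24 → {24, 40, 48, 49, 50}
insert 26 → {24, 26, 40, 48, 49, 50}
insert 42 → {24, 26, 40, 42, 48, 49, 50}
dispatch next → 24; now {26, 40, 42, 48, 49, 50}
dispatch next → 26; now {40, 42, 48, 49, 50}
dispatch next → 40; now {42, 48, 49, 50}
dispatch next → 42; now {48, 49, 50}

23, 32, 27, 36, 46, 44, 24, 26, 40, 42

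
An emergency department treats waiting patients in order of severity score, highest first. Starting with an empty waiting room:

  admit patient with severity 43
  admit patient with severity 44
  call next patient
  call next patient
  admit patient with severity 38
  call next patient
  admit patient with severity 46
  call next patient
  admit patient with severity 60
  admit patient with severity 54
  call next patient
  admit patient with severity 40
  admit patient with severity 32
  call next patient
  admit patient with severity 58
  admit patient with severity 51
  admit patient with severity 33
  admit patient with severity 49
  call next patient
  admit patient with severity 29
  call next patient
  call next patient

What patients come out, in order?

insert 43 → {43}
insert 44 → {44, 43}
call next patient → 44; now {43}
call next patient → 43; now {}
insert 38 → {38}
call next patient → 38; now {}
insert 46 → {46}
call next patient → 46; now {}
insert 60 → {60}
insert 54 → {60, 54}
call next patient → 60; now {54}
insert 40 → {54, 40}
insert 32 → {54, 40, 32}
call next patient → 54; now {40, 32}
insert 58 → {58, 40, 32}
insert 51 → {58, 51, 40, 32}
insert 33 → {58, 51, 40, 33, 32}
insert 49 → {58, 51, 49, 40, 33, 32}
call next patient → 58; now {51, 49, 40, 33, 32}
insert 29 → {51, 49, 40, 33, 32, 29}
call next patient → 51; now {49, 40, 33, 32, 29}
call next patient → 49; now {40, 33, 32, 29}

44 → 43 → 38 → 46 → 60 → 54 → 58 → 51 → 49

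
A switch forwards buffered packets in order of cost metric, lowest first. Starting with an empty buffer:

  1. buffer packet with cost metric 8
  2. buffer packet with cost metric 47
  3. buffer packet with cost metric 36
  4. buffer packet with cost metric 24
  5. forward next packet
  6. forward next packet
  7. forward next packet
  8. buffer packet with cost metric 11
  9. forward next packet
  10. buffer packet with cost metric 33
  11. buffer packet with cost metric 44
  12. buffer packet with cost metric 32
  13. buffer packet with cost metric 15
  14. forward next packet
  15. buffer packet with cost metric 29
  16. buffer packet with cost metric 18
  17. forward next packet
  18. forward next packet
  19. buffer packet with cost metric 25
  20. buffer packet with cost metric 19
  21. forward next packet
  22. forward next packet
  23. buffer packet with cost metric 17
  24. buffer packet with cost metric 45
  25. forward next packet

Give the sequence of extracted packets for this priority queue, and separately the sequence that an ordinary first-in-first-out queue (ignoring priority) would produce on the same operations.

insert 8 → {8}
insert 47 → {8, 47}
insert 36 → {8, 36, 47}
insert 24 → {8, 24, 36, 47}
forward next packet → 8; now {24, 36, 47}
forward next packet → 24; now {36, 47}
forward next packet → 36; now {47}
insert 11 → {11, 47}
forward next packet → 11; now {47}
insert 33 → {33, 47}
insert 44 → {33, 44, 47}
insert 32 → {32, 33, 44, 47}
insert 15 → {15, 32, 33, 44, 47}
forward next packet → 15; now {32, 33, 44, 47}
insert 29 → {29, 32, 33, 44, 47}
insert 18 → {18, 29, 32, 33, 44, 47}
forward next packet → 18; now {29, 32, 33, 44, 47}
forward next packet → 29; now {32, 33, 44, 47}
insert 25 → {25, 32, 33, 44, 47}
insert 19 → {19, 25, 32, 33, 44, 47}
forward next packet → 19; now {25, 32, 33, 44, 47}
forward next packet → 25; now {32, 33, 44, 47}
insert 17 → {17, 32, 33, 44, 47}
insert 45 → {17, 32, 33, 44, 45, 47}
forward next packet → 17; now {32, 33, 44, 45, 47}

priority queue: 8 → 24 → 36 → 11 → 15 → 18 → 29 → 19 → 25 → 17; FIFO queue: 8 → 47 → 36 → 24 → 11 → 33 → 44 → 32 → 15 → 29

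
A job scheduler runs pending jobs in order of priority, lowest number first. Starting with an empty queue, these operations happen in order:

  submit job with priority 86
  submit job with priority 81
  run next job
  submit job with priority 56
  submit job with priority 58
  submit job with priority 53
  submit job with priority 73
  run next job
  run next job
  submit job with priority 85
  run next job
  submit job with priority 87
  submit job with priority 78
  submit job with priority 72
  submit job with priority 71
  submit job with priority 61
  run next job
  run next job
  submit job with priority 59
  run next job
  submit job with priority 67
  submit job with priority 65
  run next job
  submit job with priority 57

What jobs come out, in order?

81, 53, 56, 58, 61, 71, 59, 65

insert 86 → {86}
insert 81 → {81, 86}
run next job → 81; now {86}
insert 56 → {56, 86}
insert 58 → {56, 58, 86}
insert 53 → {53, 56, 58, 86}
insert 73 → {53, 56, 58, 73, 86}
run next job → 53; now {56, 58, 73, 86}
run next job → 56; now {58, 73, 86}
insert 85 → {58, 73, 85, 86}
run next job → 58; now {73, 85, 86}
insert 87 → {73, 85, 86, 87}
insert 78 → {73, 78, 85, 86, 87}
insert 72 → {72, 73, 78, 85, 86, 87}
insert 71 → {71, 72, 73, 78, 85, 86, 87}
insert 61 → {61, 71, 72, 73, 78, 85, 86, 87}
run next job → 61; now {71, 72, 73, 78, 85, 86, 87}
run next job → 71; now {72, 73, 78, 85, 86, 87}
insert 59 → {59, 72, 73, 78, 85, 86, 87}
run next job → 59; now {72, 73, 78, 85, 86, 87}
insert 67 → {67, 72, 73, 78, 85, 86, 87}
insert 65 → {65, 67, 72, 73, 78, 85, 86, 87}
run next job → 65; now {67, 72, 73, 78, 85, 86, 87}
insert 57 → {57, 67, 72, 73, 78, 85, 86, 87}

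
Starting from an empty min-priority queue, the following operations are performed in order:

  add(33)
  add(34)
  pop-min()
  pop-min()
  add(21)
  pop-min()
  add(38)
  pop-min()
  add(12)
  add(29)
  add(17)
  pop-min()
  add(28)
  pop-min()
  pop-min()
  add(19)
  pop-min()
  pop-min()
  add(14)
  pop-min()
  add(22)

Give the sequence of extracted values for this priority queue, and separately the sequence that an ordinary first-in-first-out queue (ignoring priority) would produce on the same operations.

priority queue: 33, 34, 21, 38, 12, 17, 28, 19, 29, 14; FIFO queue: [33, 34, 21, 38, 12, 29, 17, 28, 19, 14]

insert 33 → {33}
insert 34 → {33, 34}
pop-min → 33; now {34}
pop-min → 34; now {}
insert 21 → {21}
pop-min → 21; now {}
insert 38 → {38}
pop-min → 38; now {}
insert 12 → {12}
insert 29 → {12, 29}
insert 17 → {12, 17, 29}
pop-min → 12; now {17, 29}
insert 28 → {17, 28, 29}
pop-min → 17; now {28, 29}
pop-min → 28; now {29}
insert 19 → {19, 29}
pop-min → 19; now {29}
pop-min → 29; now {}
insert 14 → {14}
pop-min → 14; now {}
insert 22 → {22}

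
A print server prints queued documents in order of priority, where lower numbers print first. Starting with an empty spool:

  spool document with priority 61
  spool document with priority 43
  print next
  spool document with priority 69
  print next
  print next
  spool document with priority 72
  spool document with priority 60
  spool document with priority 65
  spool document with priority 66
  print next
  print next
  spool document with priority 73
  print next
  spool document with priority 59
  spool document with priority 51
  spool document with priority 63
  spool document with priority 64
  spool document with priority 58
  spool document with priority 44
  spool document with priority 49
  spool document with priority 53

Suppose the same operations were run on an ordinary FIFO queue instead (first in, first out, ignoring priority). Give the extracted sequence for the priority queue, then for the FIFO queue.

priority queue: 43 → 61 → 69 → 60 → 65 → 66; FIFO queue: 61 → 43 → 69 → 72 → 60 → 65

insert 61 → {61}
insert 43 → {43, 61}
print next → 43; now {61}
insert 69 → {61, 69}
print next → 61; now {69}
print next → 69; now {}
insert 72 → {72}
insert 60 → {60, 72}
insert 65 → {60, 65, 72}
insert 66 → {60, 65, 66, 72}
print next → 60; now {65, 66, 72}
print next → 65; now {66, 72}
insert 73 → {66, 72, 73}
print next → 66; now {72, 73}
insert 59 → {59, 72, 73}
insert 51 → {51, 59, 72, 73}
insert 63 → {51, 59, 63, 72, 73}
insert 64 → {51, 59, 63, 64, 72, 73}
insert 58 → {51, 58, 59, 63, 64, 72, 73}
insert 44 → {44, 51, 58, 59, 63, 64, 72, 73}
insert 49 → {44, 49, 51, 58, 59, 63, 64, 72, 73}
insert 53 → {44, 49, 51, 53, 58, 59, 63, 64, 72, 73}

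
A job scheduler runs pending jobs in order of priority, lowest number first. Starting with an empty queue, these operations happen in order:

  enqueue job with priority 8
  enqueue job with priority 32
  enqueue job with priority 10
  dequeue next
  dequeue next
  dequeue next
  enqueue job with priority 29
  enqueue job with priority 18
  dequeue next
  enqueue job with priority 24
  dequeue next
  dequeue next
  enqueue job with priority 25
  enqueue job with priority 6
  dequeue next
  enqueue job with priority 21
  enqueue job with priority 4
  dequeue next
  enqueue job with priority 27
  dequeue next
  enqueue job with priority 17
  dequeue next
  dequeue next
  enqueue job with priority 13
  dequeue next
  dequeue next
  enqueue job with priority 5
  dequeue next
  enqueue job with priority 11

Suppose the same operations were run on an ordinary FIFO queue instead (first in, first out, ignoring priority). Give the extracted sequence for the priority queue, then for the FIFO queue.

priority queue: 8, 10, 32, 18, 24, 29, 6, 4, 21, 17, 25, 13, 27, 5; FIFO queue: [8, 32, 10, 29, 18, 24, 25, 6, 21, 4, 27, 17, 13, 5]

insert 8 → {8}
insert 32 → {8, 32}
insert 10 → {8, 10, 32}
dequeue next → 8; now {10, 32}
dequeue next → 10; now {32}
dequeue next → 32; now {}
insert 29 → {29}
insert 18 → {18, 29}
dequeue next → 18; now {29}
insert 24 → {24, 29}
dequeue next → 24; now {29}
dequeue next → 29; now {}
insert 25 → {25}
insert 6 → {6, 25}
dequeue next → 6; now {25}
insert 21 → {21, 25}
insert 4 → {4, 21, 25}
dequeue next → 4; now {21, 25}
insert 27 → {21, 25, 27}
dequeue next → 21; now {25, 27}
insert 17 → {17, 25, 27}
dequeue next → 17; now {25, 27}
dequeue next → 25; now {27}
insert 13 → {13, 27}
dequeue next → 13; now {27}
dequeue next → 27; now {}
insert 5 → {5}
dequeue next → 5; now {}
insert 11 → {11}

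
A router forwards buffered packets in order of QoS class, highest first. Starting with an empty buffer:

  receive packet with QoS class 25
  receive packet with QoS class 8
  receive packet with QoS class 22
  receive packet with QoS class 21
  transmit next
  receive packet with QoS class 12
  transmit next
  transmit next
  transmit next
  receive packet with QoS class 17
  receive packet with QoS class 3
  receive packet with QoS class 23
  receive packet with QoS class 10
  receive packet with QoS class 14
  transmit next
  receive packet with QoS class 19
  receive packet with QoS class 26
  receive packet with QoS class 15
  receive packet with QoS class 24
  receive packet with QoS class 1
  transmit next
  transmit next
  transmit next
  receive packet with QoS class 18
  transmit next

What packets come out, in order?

25, 22, 21, 12, 23, 26, 24, 19, 18

insert 25 → {25}
insert 8 → {25, 8}
insert 22 → {25, 22, 8}
insert 21 → {25, 22, 21, 8}
transmit next → 25; now {22, 21, 8}
insert 12 → {22, 21, 12, 8}
transmit next → 22; now {21, 12, 8}
transmit next → 21; now {12, 8}
transmit next → 12; now {8}
insert 17 → {17, 8}
insert 3 → {17, 8, 3}
insert 23 → {23, 17, 8, 3}
insert 10 → {23, 17, 10, 8, 3}
insert 14 → {23, 17, 14, 10, 8, 3}
transmit next → 23; now {17, 14, 10, 8, 3}
insert 19 → {19, 17, 14, 10, 8, 3}
insert 26 → {26, 19, 17, 14, 10, 8, 3}
insert 15 → {26, 19, 17, 15, 14, 10, 8, 3}
insert 24 → {26, 24, 19, 17, 15, 14, 10, 8, 3}
insert 1 → {26, 24, 19, 17, 15, 14, 10, 8, 3, 1}
transmit next → 26; now {24, 19, 17, 15, 14, 10, 8, 3, 1}
transmit next → 24; now {19, 17, 15, 14, 10, 8, 3, 1}
transmit next → 19; now {17, 15, 14, 10, 8, 3, 1}
insert 18 → {18, 17, 15, 14, 10, 8, 3, 1}
transmit next → 18; now {17, 15, 14, 10, 8, 3, 1}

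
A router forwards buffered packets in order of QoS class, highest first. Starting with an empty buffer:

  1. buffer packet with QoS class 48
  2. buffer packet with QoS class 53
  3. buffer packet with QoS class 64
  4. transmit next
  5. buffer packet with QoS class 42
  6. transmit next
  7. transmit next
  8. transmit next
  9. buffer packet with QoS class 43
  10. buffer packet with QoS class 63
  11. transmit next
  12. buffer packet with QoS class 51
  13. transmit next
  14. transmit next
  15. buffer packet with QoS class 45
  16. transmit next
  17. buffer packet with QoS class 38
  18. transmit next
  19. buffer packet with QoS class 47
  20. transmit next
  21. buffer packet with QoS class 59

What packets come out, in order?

insert 48 → {48}
insert 53 → {53, 48}
insert 64 → {64, 53, 48}
transmit next → 64; now {53, 48}
insert 42 → {53, 48, 42}
transmit next → 53; now {48, 42}
transmit next → 48; now {42}
transmit next → 42; now {}
insert 43 → {43}
insert 63 → {63, 43}
transmit next → 63; now {43}
insert 51 → {51, 43}
transmit next → 51; now {43}
transmit next → 43; now {}
insert 45 → {45}
transmit next → 45; now {}
insert 38 → {38}
transmit next → 38; now {}
insert 47 → {47}
transmit next → 47; now {}
insert 59 → {59}

64 → 53 → 48 → 42 → 63 → 51 → 43 → 45 → 38 → 47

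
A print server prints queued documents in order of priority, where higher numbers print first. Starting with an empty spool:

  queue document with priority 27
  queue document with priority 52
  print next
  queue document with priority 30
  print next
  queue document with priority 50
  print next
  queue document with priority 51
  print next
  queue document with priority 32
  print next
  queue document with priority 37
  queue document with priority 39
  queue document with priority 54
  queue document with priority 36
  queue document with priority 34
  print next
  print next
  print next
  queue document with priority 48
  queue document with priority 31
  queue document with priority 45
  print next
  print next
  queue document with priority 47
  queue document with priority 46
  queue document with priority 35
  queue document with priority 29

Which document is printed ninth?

48

insert 27 → {27}
insert 52 → {52, 27}
print next → 52; now {27}
insert 30 → {30, 27}
print next → 30; now {27}
insert 50 → {50, 27}
print next → 50; now {27}
insert 51 → {51, 27}
print next → 51; now {27}
insert 32 → {32, 27}
print next → 32; now {27}
insert 37 → {37, 27}
insert 39 → {39, 37, 27}
insert 54 → {54, 39, 37, 27}
insert 36 → {54, 39, 37, 36, 27}
insert 34 → {54, 39, 37, 36, 34, 27}
print next → 54; now {39, 37, 36, 34, 27}
print next → 39; now {37, 36, 34, 27}
print next → 37; now {36, 34, 27}
insert 48 → {48, 36, 34, 27}
insert 31 → {48, 36, 34, 31, 27}
insert 45 → {48, 45, 36, 34, 31, 27}
print next → 48; now {45, 36, 34, 31, 27}
print next → 45; now {36, 34, 31, 27}
insert 47 → {47, 36, 34, 31, 27}
insert 46 → {47, 46, 36, 34, 31, 27}
insert 35 → {47, 46, 36, 35, 34, 31, 27}
insert 29 → {47, 46, 36, 35, 34, 31, 29, 27}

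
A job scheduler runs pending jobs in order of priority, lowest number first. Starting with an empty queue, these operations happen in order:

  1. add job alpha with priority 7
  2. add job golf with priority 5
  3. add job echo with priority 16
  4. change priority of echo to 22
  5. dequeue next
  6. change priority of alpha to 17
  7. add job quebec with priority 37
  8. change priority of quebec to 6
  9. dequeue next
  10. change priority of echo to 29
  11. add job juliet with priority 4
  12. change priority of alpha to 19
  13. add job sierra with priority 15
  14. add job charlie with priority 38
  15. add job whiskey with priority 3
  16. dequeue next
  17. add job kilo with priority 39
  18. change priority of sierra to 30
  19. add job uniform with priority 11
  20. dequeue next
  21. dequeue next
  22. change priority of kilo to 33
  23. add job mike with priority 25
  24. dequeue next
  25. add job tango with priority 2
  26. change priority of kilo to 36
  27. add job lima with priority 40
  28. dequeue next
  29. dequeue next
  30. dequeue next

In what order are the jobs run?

[golf, quebec, whiskey, juliet, uniform, alpha, tango, mike, echo]

add alpha (priority 7) → {alpha:7}
add golf (priority 5) → {golf:5, alpha:7}
add echo (priority 16) → {golf:5, alpha:7, echo:16}
update echo to priority 22 → {golf:5, alpha:7, echo:22}
dequeue next → golf; now {alpha:7, echo:22}
update alpha to priority 17 → {alpha:17, echo:22}
add quebec (priority 37) → {alpha:17, echo:22, quebec:37}
update quebec to priority 6 → {quebec:6, alpha:17, echo:22}
dequeue next → quebec; now {alpha:17, echo:22}
update echo to priority 29 → {alpha:17, echo:29}
add juliet (priority 4) → {juliet:4, alpha:17, echo:29}
update alpha to priority 19 → {juliet:4, alpha:19, echo:29}
add sierra (priority 15) → {juliet:4, sierra:15, alpha:19, echo:29}
add charlie (priority 38) → {juliet:4, sierra:15, alpha:19, echo:29, charlie:38}
add whiskey (priority 3) → {whiskey:3, juliet:4, sierra:15, alpha:19, echo:29, charlie:38}
dequeue next → whiskey; now {juliet:4, sierra:15, alpha:19, echo:29, charlie:38}
add kilo (priority 39) → {juliet:4, sierra:15, alpha:19, echo:29, charlie:38, kilo:39}
update sierra to priority 30 → {juliet:4, alpha:19, echo:29, sierra:30, charlie:38, kilo:39}
add uniform (priority 11) → {juliet:4, uniform:11, alpha:19, echo:29, sierra:30, charlie:38, kilo:39}
dequeue next → juliet; now {uniform:11, alpha:19, echo:29, sierra:30, charlie:38, kilo:39}
dequeue next → uniform; now {alpha:19, echo:29, sierra:30, charlie:38, kilo:39}
update kilo to priority 33 → {alpha:19, echo:29, sierra:30, kilo:33, charlie:38}
add mike (priority 25) → {alpha:19, mike:25, echo:29, sierra:30, kilo:33, charlie:38}
dequeue next → alpha; now {mike:25, echo:29, sierra:30, kilo:33, charlie:38}
add tango (priority 2) → {tango:2, mike:25, echo:29, sierra:30, kilo:33, charlie:38}
update kilo to priority 36 → {tango:2, mike:25, echo:29, sierra:30, kilo:36, charlie:38}
add lima (priority 40) → {tango:2, mike:25, echo:29, sierra:30, kilo:36, charlie:38, lima:40}
dequeue next → tango; now {mike:25, echo:29, sierra:30, kilo:36, charlie:38, lima:40}
dequeue next → mike; now {echo:29, sierra:30, kilo:36, charlie:38, lima:40}
dequeue next → echo; now {sierra:30, kilo:36, charlie:38, lima:40}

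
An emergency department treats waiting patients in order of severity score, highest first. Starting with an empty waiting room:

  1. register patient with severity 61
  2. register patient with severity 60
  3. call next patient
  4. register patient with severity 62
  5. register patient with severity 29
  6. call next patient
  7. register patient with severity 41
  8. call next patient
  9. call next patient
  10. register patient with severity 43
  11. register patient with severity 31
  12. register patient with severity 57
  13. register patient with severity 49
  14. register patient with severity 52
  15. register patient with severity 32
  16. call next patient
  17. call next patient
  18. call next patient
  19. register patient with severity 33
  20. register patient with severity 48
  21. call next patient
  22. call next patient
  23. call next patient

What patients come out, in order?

insert 61 → {61}
insert 60 → {61, 60}
call next patient → 61; now {60}
insert 62 → {62, 60}
insert 29 → {62, 60, 29}
call next patient → 62; now {60, 29}
insert 41 → {60, 41, 29}
call next patient → 60; now {41, 29}
call next patient → 41; now {29}
insert 43 → {43, 29}
insert 31 → {43, 31, 29}
insert 57 → {57, 43, 31, 29}
insert 49 → {57, 49, 43, 31, 29}
insert 52 → {57, 52, 49, 43, 31, 29}
insert 32 → {57, 52, 49, 43, 32, 31, 29}
call next patient → 57; now {52, 49, 43, 32, 31, 29}
call next patient → 52; now {49, 43, 32, 31, 29}
call next patient → 49; now {43, 32, 31, 29}
insert 33 → {43, 33, 32, 31, 29}
insert 48 → {48, 43, 33, 32, 31, 29}
call next patient → 48; now {43, 33, 32, 31, 29}
call next patient → 43; now {33, 32, 31, 29}
call next patient → 33; now {32, 31, 29}

61 → 62 → 60 → 41 → 57 → 52 → 49 → 48 → 43 → 33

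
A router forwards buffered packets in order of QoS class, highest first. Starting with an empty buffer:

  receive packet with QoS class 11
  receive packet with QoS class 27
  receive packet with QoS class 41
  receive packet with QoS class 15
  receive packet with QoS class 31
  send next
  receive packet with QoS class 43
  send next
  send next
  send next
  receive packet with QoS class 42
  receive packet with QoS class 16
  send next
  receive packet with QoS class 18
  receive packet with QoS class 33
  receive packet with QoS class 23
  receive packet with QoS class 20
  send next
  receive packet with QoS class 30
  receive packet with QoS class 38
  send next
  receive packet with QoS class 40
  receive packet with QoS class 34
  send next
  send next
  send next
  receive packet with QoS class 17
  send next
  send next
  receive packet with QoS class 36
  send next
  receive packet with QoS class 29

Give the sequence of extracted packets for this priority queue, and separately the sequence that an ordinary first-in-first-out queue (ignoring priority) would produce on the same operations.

insert 11 → {11}
insert 27 → {27, 11}
insert 41 → {41, 27, 11}
insert 15 → {41, 27, 15, 11}
insert 31 → {41, 31, 27, 15, 11}
send next → 41; now {31, 27, 15, 11}
insert 43 → {43, 31, 27, 15, 11}
send next → 43; now {31, 27, 15, 11}
send next → 31; now {27, 15, 11}
send next → 27; now {15, 11}
insert 42 → {42, 15, 11}
insert 16 → {42, 16, 15, 11}
send next → 42; now {16, 15, 11}
insert 18 → {18, 16, 15, 11}
insert 33 → {33, 18, 16, 15, 11}
insert 23 → {33, 23, 18, 16, 15, 11}
insert 20 → {33, 23, 20, 18, 16, 15, 11}
send next → 33; now {23, 20, 18, 16, 15, 11}
insert 30 → {30, 23, 20, 18, 16, 15, 11}
insert 38 → {38, 30, 23, 20, 18, 16, 15, 11}
send next → 38; now {30, 23, 20, 18, 16, 15, 11}
insert 40 → {40, 30, 23, 20, 18, 16, 15, 11}
insert 34 → {40, 34, 30, 23, 20, 18, 16, 15, 11}
send next → 40; now {34, 30, 23, 20, 18, 16, 15, 11}
send next → 34; now {30, 23, 20, 18, 16, 15, 11}
send next → 30; now {23, 20, 18, 16, 15, 11}
insert 17 → {23, 20, 18, 17, 16, 15, 11}
send next → 23; now {20, 18, 17, 16, 15, 11}
send next → 20; now {18, 17, 16, 15, 11}
insert 36 → {36, 18, 17, 16, 15, 11}
send next → 36; now {18, 17, 16, 15, 11}
insert 29 → {29, 18, 17, 16, 15, 11}

priority queue: 41 → 43 → 31 → 27 → 42 → 33 → 38 → 40 → 34 → 30 → 23 → 20 → 36; FIFO queue: 11, 27, 41, 15, 31, 43, 42, 16, 18, 33, 23, 20, 30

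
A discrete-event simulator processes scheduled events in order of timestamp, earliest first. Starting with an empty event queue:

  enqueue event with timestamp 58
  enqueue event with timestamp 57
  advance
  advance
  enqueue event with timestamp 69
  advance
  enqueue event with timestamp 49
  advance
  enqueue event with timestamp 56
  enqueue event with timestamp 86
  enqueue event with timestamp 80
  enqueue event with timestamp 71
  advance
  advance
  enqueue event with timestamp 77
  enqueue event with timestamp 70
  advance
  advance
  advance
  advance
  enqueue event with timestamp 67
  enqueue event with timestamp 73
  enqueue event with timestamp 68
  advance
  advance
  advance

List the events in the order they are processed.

insert 58 → {58}
insert 57 → {57, 58}
advance → 57; now {58}
advance → 58; now {}
insert 69 → {69}
advance → 69; now {}
insert 49 → {49}
advance → 49; now {}
insert 56 → {56}
insert 86 → {56, 86}
insert 80 → {56, 80, 86}
insert 71 → {56, 71, 80, 86}
advance → 56; now {71, 80, 86}
advance → 71; now {80, 86}
insert 77 → {77, 80, 86}
insert 70 → {70, 77, 80, 86}
advance → 70; now {77, 80, 86}
advance → 77; now {80, 86}
advance → 80; now {86}
advance → 86; now {}
insert 67 → {67}
insert 73 → {67, 73}
insert 68 → {67, 68, 73}
advance → 67; now {68, 73}
advance → 68; now {73}
advance → 73; now {}

57 → 58 → 69 → 49 → 56 → 71 → 70 → 77 → 80 → 86 → 67 → 68 → 73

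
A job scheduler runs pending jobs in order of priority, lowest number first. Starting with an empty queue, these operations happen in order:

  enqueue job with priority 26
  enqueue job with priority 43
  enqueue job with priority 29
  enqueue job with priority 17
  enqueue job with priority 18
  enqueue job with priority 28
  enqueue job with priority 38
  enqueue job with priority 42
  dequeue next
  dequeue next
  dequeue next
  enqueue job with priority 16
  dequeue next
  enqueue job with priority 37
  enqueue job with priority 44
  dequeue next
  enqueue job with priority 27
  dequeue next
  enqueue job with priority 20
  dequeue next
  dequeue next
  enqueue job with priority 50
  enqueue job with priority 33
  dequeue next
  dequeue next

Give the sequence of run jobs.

[17, 18, 26, 16, 28, 27, 20, 29, 33, 37]

insert 26 → {26}
insert 43 → {26, 43}
insert 29 → {26, 29, 43}
insert 17 → {17, 26, 29, 43}
insert 18 → {17, 18, 26, 29, 43}
insert 28 → {17, 18, 26, 28, 29, 43}
insert 38 → {17, 18, 26, 28, 29, 38, 43}
insert 42 → {17, 18, 26, 28, 29, 38, 42, 43}
dequeue next → 17; now {18, 26, 28, 29, 38, 42, 43}
dequeue next → 18; now {26, 28, 29, 38, 42, 43}
dequeue next → 26; now {28, 29, 38, 42, 43}
insert 16 → {16, 28, 29, 38, 42, 43}
dequeue next → 16; now {28, 29, 38, 42, 43}
insert 37 → {28, 29, 37, 38, 42, 43}
insert 44 → {28, 29, 37, 38, 42, 43, 44}
dequeue next → 28; now {29, 37, 38, 42, 43, 44}
insert 27 → {27, 29, 37, 38, 42, 43, 44}
dequeue next → 27; now {29, 37, 38, 42, 43, 44}
insert 20 → {20, 29, 37, 38, 42, 43, 44}
dequeue next → 20; now {29, 37, 38, 42, 43, 44}
dequeue next → 29; now {37, 38, 42, 43, 44}
insert 50 → {37, 38, 42, 43, 44, 50}
insert 33 → {33, 37, 38, 42, 43, 44, 50}
dequeue next → 33; now {37, 38, 42, 43, 44, 50}
dequeue next → 37; now {38, 42, 43, 44, 50}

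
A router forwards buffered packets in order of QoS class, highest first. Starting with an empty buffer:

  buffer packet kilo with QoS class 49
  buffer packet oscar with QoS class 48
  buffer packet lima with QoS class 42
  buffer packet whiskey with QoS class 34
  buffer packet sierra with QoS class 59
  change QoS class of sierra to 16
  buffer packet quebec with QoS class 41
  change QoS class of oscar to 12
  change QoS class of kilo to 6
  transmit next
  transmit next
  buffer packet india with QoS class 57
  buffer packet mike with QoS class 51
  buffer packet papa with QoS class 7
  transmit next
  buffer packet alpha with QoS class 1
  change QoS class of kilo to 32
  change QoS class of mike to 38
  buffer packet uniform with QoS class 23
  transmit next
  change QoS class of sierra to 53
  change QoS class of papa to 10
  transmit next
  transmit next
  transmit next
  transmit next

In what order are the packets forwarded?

lima → quebec → india → mike → sierra → whiskey → kilo → uniform

add kilo (QoS class 49) → {kilo:49}
add oscar (QoS class 48) → {kilo:49, oscar:48}
add lima (QoS class 42) → {kilo:49, oscar:48, lima:42}
add whiskey (QoS class 34) → {kilo:49, oscar:48, lima:42, whiskey:34}
add sierra (QoS class 59) → {sierra:59, kilo:49, oscar:48, lima:42, whiskey:34}
update sierra to QoS class 16 → {kilo:49, oscar:48, lima:42, whiskey:34, sierra:16}
add quebec (QoS class 41) → {kilo:49, oscar:48, lima:42, quebec:41, whiskey:34, sierra:16}
update oscar to QoS class 12 → {kilo:49, lima:42, quebec:41, whiskey:34, sierra:16, oscar:12}
update kilo to QoS class 6 → {lima:42, quebec:41, whiskey:34, sierra:16, oscar:12, kilo:6}
transmit next → lima; now {quebec:41, whiskey:34, sierra:16, oscar:12, kilo:6}
transmit next → quebec; now {whiskey:34, sierra:16, oscar:12, kilo:6}
add india (QoS class 57) → {india:57, whiskey:34, sierra:16, oscar:12, kilo:6}
add mike (QoS class 51) → {india:57, mike:51, whiskey:34, sierra:16, oscar:12, kilo:6}
add papa (QoS class 7) → {india:57, mike:51, whiskey:34, sierra:16, oscar:12, papa:7, kilo:6}
transmit next → india; now {mike:51, whiskey:34, sierra:16, oscar:12, papa:7, kilo:6}
add alpha (QoS class 1) → {mike:51, whiskey:34, sierra:16, oscar:12, papa:7, kilo:6, alpha:1}
update kilo to QoS class 32 → {mike:51, whiskey:34, kilo:32, sierra:16, oscar:12, papa:7, alpha:1}
update mike to QoS class 38 → {mike:38, whiskey:34, kilo:32, sierra:16, oscar:12, papa:7, alpha:1}
add uniform (QoS class 23) → {mike:38, whiskey:34, kilo:32, uniform:23, sierra:16, oscar:12, papa:7, alpha:1}
transmit next → mike; now {whiskey:34, kilo:32, uniform:23, sierra:16, oscar:12, papa:7, alpha:1}
update sierra to QoS class 53 → {sierra:53, whiskey:34, kilo:32, uniform:23, oscar:12, papa:7, alpha:1}
update papa to QoS class 10 → {sierra:53, whiskey:34, kilo:32, uniform:23, oscar:12, papa:10, alpha:1}
transmit next → sierra; now {whiskey:34, kilo:32, uniform:23, oscar:12, papa:10, alpha:1}
transmit next → whiskey; now {kilo:32, uniform:23, oscar:12, papa:10, alpha:1}
transmit next → kilo; now {uniform:23, oscar:12, papa:10, alpha:1}
transmit next → uniform; now {oscar:12, papa:10, alpha:1}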